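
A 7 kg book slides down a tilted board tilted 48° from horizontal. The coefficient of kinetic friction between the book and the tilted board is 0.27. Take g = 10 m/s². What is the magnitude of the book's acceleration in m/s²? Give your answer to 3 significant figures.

Resolving the weight along the incline: the component pulling the book down the slope is mg sin 48° = 7 × 10 × 0.7431 = 52.017 N, and the normal force is N = mg cos 48° = 7 × 10 × 0.6691 = 46.837 N.
Kinetic friction acts up the slope with magnitude f = μN = 0.27 × 46.837 = 12.646 N.
Net force along the incline is 52.017 − 12.646 = 39.371 N, so a = 39.371 / 7 = 5.6244 m/s².

5.62 m/s²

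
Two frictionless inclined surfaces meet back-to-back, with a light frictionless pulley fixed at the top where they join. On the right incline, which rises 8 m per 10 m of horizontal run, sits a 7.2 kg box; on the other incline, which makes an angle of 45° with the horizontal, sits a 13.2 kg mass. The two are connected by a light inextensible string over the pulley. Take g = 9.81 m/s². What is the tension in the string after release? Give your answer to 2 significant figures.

Resolve each weight along its own incline: the 7.2 kg mass has component 7.2 × 9.81 × sin 38.66° = 44.123 N down its slope, and the 13.2 kg mass has 13.2 × 9.81 × sin 45° = 91.565 N down its slope.
The 13.2 kg side's 91.565 N exceeds the other side's 44.123 N, so that mass slides down and the 7.2 kg mass slides up. Taking that direction as positive, Newton's second law for the whole system gives 91.565 − 44.123 = (7.2 + 13.2) a, so a = 47.442 / 20.4 = 2.3256 m/s².
For the 7.2 kg mass (up-slope positive): T − 44.123 = 7.2 × 2.3256, so T = 60.867 N.

61 N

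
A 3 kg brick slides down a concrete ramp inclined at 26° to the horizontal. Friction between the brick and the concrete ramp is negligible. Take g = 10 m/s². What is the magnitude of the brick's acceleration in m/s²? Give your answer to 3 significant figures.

Resolving the weight along the incline: the component pulling the brick down the slope is mg sin 26° = 3 × 10 × 0.4384 = 13.152 N, and the normal force is N = mg cos 26° = 3 × 10 × 0.8988 = 26.964 N.
With no friction the net force along the incline is 13.152 N, so a = g sin 26° = 13.152 / 3 = 4.3840 m/s².

4.38 m/s²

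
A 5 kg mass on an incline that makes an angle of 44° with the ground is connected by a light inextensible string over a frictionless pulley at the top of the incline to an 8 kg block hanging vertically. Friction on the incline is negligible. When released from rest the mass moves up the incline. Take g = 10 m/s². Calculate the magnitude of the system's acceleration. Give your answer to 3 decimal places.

For the mass on the incline: the weight component along the slope is m₁g sin 44° = 5 × 10 × 0.6947 = 34.735 N and the normal force is N = m₁g cos 44° = 35.967 N.
Newton's second law for the mass (up-slope positive): T − 34.735 = 5 a. For the hanging block (downward positive): 8 × 10 − T = 8 a.
Adding the two equations eliminates T: 45.265 = 13 a, so a = 3.4819 m/s².

3.482 m/s²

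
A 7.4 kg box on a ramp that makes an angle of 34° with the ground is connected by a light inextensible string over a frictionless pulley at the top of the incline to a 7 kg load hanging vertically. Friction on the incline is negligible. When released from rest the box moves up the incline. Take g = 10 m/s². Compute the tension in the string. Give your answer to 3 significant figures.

For the box on the incline: the weight component along the slope is m₁g sin 34° = 7.4 × 10 × 0.5592 = 41.381 N and the normal force is N = m₁g cos 34° = 61.349 N.
Newton's second law for the box (up-slope positive): T − 41.381 = 7.4 a. For the hanging load (downward positive): 7 × 10 − T = 7 a.
Adding the two equations eliminates T: 28.619 = 14.4 a, so a = 1.9874 m/s².
Then from the hanging load's equation, T = 7 × (10 − 1.9874) = 56.088 N.

56.1 N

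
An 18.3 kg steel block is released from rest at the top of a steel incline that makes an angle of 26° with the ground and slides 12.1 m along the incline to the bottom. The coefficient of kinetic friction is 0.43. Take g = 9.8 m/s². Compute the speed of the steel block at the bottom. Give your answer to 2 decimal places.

The weight component along the incline is mg sin 26° = 78.617 N and the normal force is N = mg cos 26° = 161.190 N.
Friction up the slope is f = μN = 0.43 × 161.190 = 69.312 N, so the net downslope force is 78.617 − 69.312 = 9.305 N and a = 9.305 / 18.3 = 0.5085 m/s².
Starting from rest over a distance of 12.1 m, v² = 2aL = 2 × 0.5085 × 12.1 = 12.3057, so v = 3.5079 m/s.

3.51 m/s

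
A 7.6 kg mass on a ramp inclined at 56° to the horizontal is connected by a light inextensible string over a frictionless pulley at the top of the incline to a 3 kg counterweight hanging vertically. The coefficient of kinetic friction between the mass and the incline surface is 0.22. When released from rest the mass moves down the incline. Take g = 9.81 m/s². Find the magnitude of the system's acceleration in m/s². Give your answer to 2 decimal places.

2.19 m/s²

For the mass on the incline: the weight component along the slope is m₁g sin 56° = 7.6 × 9.81 × 0.8290 = 61.807 N and the normal force is N = m₁g cos 56° = 41.691 N.
Kinetic friction opposes the mass's motion down the incline: f = μN = 0.22 × 41.691 = 9.172 N acting up the slope.
Newton's second law for the mass (down-slope positive): 61.807 − 9.172 − T = 7.6 a. For the hanging counterweight (upward positive): T − 3 × 9.81 = 3 a.
Adding the two equations eliminates T: 23.205 = 10.6 a, so a = 2.1892 m/s².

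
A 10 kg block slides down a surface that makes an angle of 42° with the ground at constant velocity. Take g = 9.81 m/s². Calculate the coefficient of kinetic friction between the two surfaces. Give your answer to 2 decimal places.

At constant velocity the net force along the incline is zero: mg sin 42° = μ mg cos 42°.
So μ = tan 42° = 0.6691 / 0.7431 = 0.9004.

0.90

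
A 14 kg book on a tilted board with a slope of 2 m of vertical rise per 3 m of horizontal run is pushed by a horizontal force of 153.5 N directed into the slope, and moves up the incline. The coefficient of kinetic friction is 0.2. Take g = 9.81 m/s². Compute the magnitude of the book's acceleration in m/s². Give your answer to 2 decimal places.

The horizontal push has components F cos 33.69° = 153.5 × 0.8321 = 127.727 N up the incline and F sin 33.69° = 153.5 × 0.5547 = 85.146 N pressing into the surface.
The normal force is therefore N = mg cos 33.69° + F sin 33.69° = 114.281 + 85.146 = 199.427 N, and kinetic friction down the slope is μN = 0.2 × 199.427 = 39.885 N.
Along the incline: F cos 33.69° − mg sin 33.69° − μN = ma, so 127.727 − 76.182 − 39.885 = 14 a, giving a = 0.8329 m/s².

0.83 m/s²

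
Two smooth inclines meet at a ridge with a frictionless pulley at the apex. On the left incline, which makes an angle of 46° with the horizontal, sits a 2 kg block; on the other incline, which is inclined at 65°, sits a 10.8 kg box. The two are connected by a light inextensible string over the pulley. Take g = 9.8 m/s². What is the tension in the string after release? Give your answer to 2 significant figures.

Resolve each weight along its own incline: the 2 kg mass has component 2 × 9.8 × sin 46° = 14.099 N down its slope, and the 10.8 kg mass has 10.8 × 9.8 × sin 65° = 95.924 N down its slope.
The 10.8 kg side's 95.924 N exceeds the other side's 14.099 N, so that mass slides down and the 2 kg mass slides up. Taking that direction as positive, Newton's second law for the whole system gives 95.924 − 14.099 = (2 + 10.8) a, so a = 81.825 / 12.8 = 6.3926 m/s².
For the 2 kg mass (up-slope positive): T − 14.099 = 2 × 6.3926, so T = 26.884 N.

27 N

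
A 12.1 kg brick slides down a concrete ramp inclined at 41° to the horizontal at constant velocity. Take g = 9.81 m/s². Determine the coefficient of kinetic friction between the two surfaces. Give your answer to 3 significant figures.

At constant velocity the net force along the incline is zero: mg sin 41° = μ mg cos 41°.
So μ = tan 41° = 0.6561 / 0.7547 = 0.8694.

0.869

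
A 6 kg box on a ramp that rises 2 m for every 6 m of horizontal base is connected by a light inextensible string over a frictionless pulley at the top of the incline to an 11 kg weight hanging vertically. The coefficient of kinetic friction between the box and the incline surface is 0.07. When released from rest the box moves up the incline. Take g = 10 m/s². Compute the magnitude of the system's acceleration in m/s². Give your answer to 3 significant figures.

5.12 m/s²

For the box on the incline: the weight component along the slope is m₁g sin 18.43° = 6 × 10 × 0.3162 = 18.972 N and the normal force is N = m₁g cos 18.43° = 56.921 N.
Kinetic friction opposes the box's motion up the incline: f = μN = 0.07 × 56.921 = 3.984 N acting down the slope.
Newton's second law for the box (up-slope positive): T − 18.972 − 3.984 = 6 a. For the hanging weight (downward positive): 11 × 10 − T = 11 a.
Adding the two equations eliminates T: 87.044 = 17 a, so a = 5.1202 m/s².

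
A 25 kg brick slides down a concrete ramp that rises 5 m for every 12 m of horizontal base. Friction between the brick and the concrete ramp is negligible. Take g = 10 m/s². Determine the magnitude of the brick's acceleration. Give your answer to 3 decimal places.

Resolving the weight along the incline: the component pulling the brick down the slope is mg sin 22.62° = 25 × 10 × 0.3846 = 96.150 N, and the normal force is N = mg cos 22.62° = 25 × 10 × 0.9231 = 230.775 N.
With no friction the net force along the incline is 96.150 N, so a = g sin 22.62° = 96.150 / 25 = 3.8460 m/s².

3.846 m/s²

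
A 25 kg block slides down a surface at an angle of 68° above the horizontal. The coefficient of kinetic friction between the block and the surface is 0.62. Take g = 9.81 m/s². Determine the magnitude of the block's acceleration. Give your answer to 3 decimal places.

6.817 m/s²

Resolving the weight along the incline: the component pulling the block down the slope is mg sin 68° = 25 × 9.81 × 0.9272 = 227.396 N, and the normal force is N = mg cos 68° = 25 × 9.81 × 0.3746 = 91.871 N.
Kinetic friction acts up the slope with magnitude f = μN = 0.62 × 91.871 = 56.960 N.
Net force along the incline is 227.396 − 56.960 = 170.436 N, so a = 170.436 / 25 = 6.8174 m/s².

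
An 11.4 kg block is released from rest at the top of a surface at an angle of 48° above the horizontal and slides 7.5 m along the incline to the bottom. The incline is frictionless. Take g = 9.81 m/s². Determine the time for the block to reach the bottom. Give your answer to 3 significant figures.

The weight component along the incline is mg sin 48° = 83.109 N and the normal force is N = mg cos 48° = 74.832 N.
With no friction, a = g sin 48° = 7.2903 m/s².
Starting from rest, L = ½at², so t = √(2L/a) = √(2 × 7.5 / 7.2903) = 1.4344 s.

1.43 s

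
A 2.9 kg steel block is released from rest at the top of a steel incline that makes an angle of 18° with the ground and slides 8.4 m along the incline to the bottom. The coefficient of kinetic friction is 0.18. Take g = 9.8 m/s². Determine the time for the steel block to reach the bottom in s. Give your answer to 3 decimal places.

3.527 s

The weight component along the incline is mg sin 18° = 8.782 N and the normal force is N = mg cos 18° = 27.029 N.
Friction up the slope is f = μN = 0.18 × 27.029 = 4.865 N, so the net downslope force is 8.782 − 4.865 = 3.917 N and a = 3.917 / 2.9 = 1.3507 m/s².
Starting from rest, L = ½at², so t = √(2L/a) = √(2 × 8.4 / 1.3507) = 3.5268 s.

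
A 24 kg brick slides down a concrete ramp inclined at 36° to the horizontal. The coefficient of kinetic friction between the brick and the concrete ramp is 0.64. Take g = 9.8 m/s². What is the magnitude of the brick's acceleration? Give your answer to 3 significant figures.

0.686 m/s²

Resolving the weight along the incline: the component pulling the brick down the slope is mg sin 36° = 24 × 9.8 × 0.5878 = 138.251 N, and the normal force is N = mg cos 36° = 24 × 9.8 × 0.8090 = 190.277 N.
Kinetic friction acts up the slope with magnitude f = μN = 0.64 × 190.277 = 121.777 N.
Net force along the incline is 138.251 − 121.777 = 16.474 N, so a = 16.474 / 24 = 0.6864 m/s².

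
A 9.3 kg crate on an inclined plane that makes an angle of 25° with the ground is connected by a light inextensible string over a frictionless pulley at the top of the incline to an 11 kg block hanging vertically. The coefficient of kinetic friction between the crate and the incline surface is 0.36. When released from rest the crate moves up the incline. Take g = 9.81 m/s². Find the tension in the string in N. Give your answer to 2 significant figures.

86 N

For the crate on the incline: the weight component along the slope is m₁g sin 25° = 9.3 × 9.81 × 0.4226 = 38.555 N and the normal force is N = m₁g cos 25° = 82.685 N.
Kinetic friction opposes the crate's motion up the incline: f = μN = 0.36 × 82.685 = 29.767 N acting down the slope.
Newton's second law for the crate (up-slope positive): T − 38.555 − 29.767 = 9.3 a. For the hanging block (downward positive): 11 × 9.81 − T = 11 a.
Adding the two equations eliminates T: 39.588 = 20.3 a, so a = 1.9501 m/s².
Then from the hanging block's equation, T = 11 × (9.81 − 1.9501) = 86.459 N.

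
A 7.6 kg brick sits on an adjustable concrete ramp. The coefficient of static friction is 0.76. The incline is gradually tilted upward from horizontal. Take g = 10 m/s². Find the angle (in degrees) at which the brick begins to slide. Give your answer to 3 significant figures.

37.2°

At the threshold of sliding, static friction is at its maximum μ_s N and exactly balances the weight component along the incline: mg sin θ = μ_s mg cos θ.
Hence tan θ = μ_s = 0.76, so θ = arctan(0.76) = 37.2348°.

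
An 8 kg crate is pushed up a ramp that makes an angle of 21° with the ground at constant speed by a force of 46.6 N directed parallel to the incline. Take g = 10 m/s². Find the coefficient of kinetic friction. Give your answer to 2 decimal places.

At constant speed ΣF = 0 along the incline. The applied 46.6 N acts up the slope; the weight component mg sin 21° = 28.669 N and kinetic friction μN both act down the slope.
So 46.6 = 28.669 + μ × 74.686, giving μ = (46.6 − 28.669) / 74.686 = 0.2401.

0.24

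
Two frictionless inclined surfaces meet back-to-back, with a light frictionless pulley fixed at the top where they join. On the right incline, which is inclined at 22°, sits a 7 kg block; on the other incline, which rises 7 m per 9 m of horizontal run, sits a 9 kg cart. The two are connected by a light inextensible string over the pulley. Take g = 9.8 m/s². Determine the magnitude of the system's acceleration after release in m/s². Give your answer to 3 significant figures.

Resolve each weight along its own incline: the 7 kg mass has component 7 × 9.8 × sin 22° = 25.698 N down its slope, and the 9 kg mass has 9 × 9.8 × sin 37.87° = 54.150 N down its slope.
The 9 kg side's 54.150 N exceeds the other side's 25.698 N, so that mass slides down and the 7 kg mass slides up. Taking that direction as positive, Newton's second law for the whole system gives 54.150 − 25.698 = (7 + 9) a, so a = 28.452 / 16 = 1.7783 m/s².

1.78 m/s²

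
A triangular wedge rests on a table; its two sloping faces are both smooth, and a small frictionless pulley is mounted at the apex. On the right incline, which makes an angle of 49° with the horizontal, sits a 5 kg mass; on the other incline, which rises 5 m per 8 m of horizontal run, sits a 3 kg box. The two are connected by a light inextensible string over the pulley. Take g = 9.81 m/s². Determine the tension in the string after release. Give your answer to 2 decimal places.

23.63 N

Resolve each weight along its own incline: the 5 kg mass has component 5 × 9.81 × sin 49° = 37.019 N down its slope, and the 3 kg mass has 3 × 9.81 × sin 32.01° = 15.598 N down its slope.
The 5 kg side's 37.019 N exceeds the other side's 15.598 N, so that mass slides down and the 3 kg mass slides up. Taking that direction as positive, Newton's second law for the whole system gives 37.019 − 15.598 = (5 + 3) a, so a = 21.421 / 8 = 2.6776 m/s².
For the 3 kg mass (up-slope positive): T − 15.598 = 3 × 2.6776, so T = 23.631 N.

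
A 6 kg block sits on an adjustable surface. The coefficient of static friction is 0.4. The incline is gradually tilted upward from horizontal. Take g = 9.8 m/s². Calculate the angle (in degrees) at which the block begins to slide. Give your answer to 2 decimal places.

21.80°

At the threshold of sliding, static friction is at its maximum μ_s N and exactly balances the weight component along the incline: mg sin θ = μ_s mg cos θ.
Hence tan θ = μ_s = 0.4, so θ = arctan(0.4) = 21.8014°.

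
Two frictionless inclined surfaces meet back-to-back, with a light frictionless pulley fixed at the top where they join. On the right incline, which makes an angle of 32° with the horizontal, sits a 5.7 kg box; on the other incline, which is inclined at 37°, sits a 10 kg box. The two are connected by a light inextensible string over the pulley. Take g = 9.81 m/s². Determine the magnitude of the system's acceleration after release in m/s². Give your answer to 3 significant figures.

Resolve each weight along its own incline: the 5.7 kg mass has component 5.7 × 9.81 × sin 32° = 29.631 N down its slope, and the 10 kg mass has 10 × 9.81 × sin 37° = 59.038 N down its slope.
The 10 kg side's 59.038 N exceeds the other side's 29.631 N, so that mass slides down and the 5.7 kg mass slides up. Taking that direction as positive, Newton's second law for the whole system gives 59.038 − 29.631 = (5.7 + 10) a, so a = 29.407 / 15.7 = 1.8731 m/s².

1.87 m/s²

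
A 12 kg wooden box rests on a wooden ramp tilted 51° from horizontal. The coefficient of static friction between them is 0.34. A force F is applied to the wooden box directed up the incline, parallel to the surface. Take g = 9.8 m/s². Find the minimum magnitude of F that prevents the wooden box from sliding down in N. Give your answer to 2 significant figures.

66 N

The normal force is N = mg cos 51° = 74.008 N. With F at its minimum the wooden box is on the verge of sliding down, so static friction is at its maximum μ_s N = 0.34 × 74.008 = 25.163 N and acts up the slope.
Equilibrium along the incline: F + μ_s N = mg sin 51°, so F = 91.392 − 25.163 = 66.229 N.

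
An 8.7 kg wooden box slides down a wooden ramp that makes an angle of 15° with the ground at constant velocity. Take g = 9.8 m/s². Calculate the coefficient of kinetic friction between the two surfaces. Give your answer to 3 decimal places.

At constant velocity the net force along the incline is zero: mg sin 15° = μ mg cos 15°.
So μ = tan 15° = 0.2588 / 0.9659 = 0.2679.

0.268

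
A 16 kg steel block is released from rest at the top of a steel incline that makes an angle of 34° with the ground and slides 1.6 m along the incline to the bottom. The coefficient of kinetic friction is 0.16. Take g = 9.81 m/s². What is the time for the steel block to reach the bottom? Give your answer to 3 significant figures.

The weight component along the incline is mg sin 34° = 87.771 N and the normal force is N = mg cos 34° = 130.126 N.
Friction up the slope is f = μN = 0.16 × 130.126 = 20.820 N, so the net downslope force is 87.771 − 20.820 = 66.951 N and a = 66.951 / 16 = 4.1844 m/s².
Starting from rest, L = ½at², so t = √(2L/a) = √(2 × 1.6 / 4.1844) = 0.8745 s.

0.874 s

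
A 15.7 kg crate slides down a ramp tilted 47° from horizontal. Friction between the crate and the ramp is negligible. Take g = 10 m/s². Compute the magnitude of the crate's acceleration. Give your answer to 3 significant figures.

7.31 m/s²

Resolving the weight along the incline: the component pulling the crate down the slope is mg sin 47° = 15.7 × 10 × 0.7314 = 114.830 N, and the normal force is N = mg cos 47° = 15.7 × 10 × 0.6820 = 107.074 N.
With no friction the net force along the incline is 114.830 N, so a = g sin 47° = 114.830 / 15.7 = 7.3140 m/s².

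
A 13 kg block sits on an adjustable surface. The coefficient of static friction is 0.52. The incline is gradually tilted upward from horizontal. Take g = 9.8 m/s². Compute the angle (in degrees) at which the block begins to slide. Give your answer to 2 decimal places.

27.47°

At the threshold of sliding, static friction is at its maximum μ_s N and exactly balances the weight component along the incline: mg sin θ = μ_s mg cos θ.
Hence tan θ = μ_s = 0.52, so θ = arctan(0.52) = 27.4744°.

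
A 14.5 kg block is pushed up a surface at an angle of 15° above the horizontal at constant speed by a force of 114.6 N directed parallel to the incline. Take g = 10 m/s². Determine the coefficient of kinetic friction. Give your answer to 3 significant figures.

At constant speed ΣF = 0 along the incline. The applied 114.6 N acts up the slope; the weight component mg sin 15° = 37.529 N and kinetic friction μN both act down the slope.
So 114.6 = 37.529 + μ × 140.059, giving μ = (114.6 − 37.529) / 140.059 = 0.5503.

0.550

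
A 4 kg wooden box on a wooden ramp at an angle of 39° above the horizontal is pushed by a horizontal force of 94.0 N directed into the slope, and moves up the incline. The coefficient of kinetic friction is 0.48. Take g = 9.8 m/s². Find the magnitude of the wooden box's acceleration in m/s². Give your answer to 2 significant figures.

1.3 m/s²

The horizontal push has components F cos 39° = 94.0 × 0.7771 = 73.047 N up the incline and F sin 39° = 94.0 × 0.6293 = 59.154 N pressing into the surface.
The normal force is therefore N = mg cos 39° + F sin 39° = 30.462 + 59.154 = 89.616 N, and kinetic friction down the slope is μN = 0.48 × 89.616 = 43.016 N.
Along the incline: F cos 39° − mg sin 39° − μN = ma, so 73.047 − 24.669 − 43.016 = 4 a, giving a = 1.3405 m/s².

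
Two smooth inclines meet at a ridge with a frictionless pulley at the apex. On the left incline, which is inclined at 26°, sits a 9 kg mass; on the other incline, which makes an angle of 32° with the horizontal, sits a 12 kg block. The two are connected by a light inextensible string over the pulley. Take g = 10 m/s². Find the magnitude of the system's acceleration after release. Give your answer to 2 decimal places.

1.15 m/s²

Resolve each weight along its own incline: the 9 kg mass has component 9 × 10 × sin 26° = 39.453 N down its slope, and the 12 kg mass has 12 × 10 × sin 32° = 63.590 N down its slope.
The 12 kg side's 63.590 N exceeds the other side's 39.453 N, so that mass slides down and the 9 kg mass slides up. Taking that direction as positive, Newton's second law for the whole system gives 63.590 − 39.453 = (9 + 12) a, so a = 24.137 / 21 = 1.1494 m/s².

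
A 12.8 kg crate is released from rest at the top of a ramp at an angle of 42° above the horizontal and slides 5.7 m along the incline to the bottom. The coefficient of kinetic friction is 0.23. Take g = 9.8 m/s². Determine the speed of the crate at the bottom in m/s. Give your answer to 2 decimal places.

The weight component along the incline is mg sin 42° = 83.936 N and the normal force is N = mg cos 42° = 93.220 N.
Friction up the slope is f = μN = 0.23 × 93.220 = 21.441 N, so the net downslope force is 83.936 − 21.441 = 62.495 N and a = 62.495 / 12.8 = 4.8824 m/s².
Starting from rest over a distance of 5.7 m, v² = 2aL = 2 × 4.8824 × 5.7 = 55.6594, so v = 7.4605 m/s.

7.46 m/s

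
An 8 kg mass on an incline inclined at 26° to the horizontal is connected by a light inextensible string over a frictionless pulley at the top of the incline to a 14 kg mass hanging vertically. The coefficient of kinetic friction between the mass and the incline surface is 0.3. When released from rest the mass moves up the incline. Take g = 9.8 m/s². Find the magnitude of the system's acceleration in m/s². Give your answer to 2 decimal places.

For the mass on the incline: the weight component along the slope is m₁g sin 26° = 8 × 9.8 × 0.4384 = 34.371 N and the normal force is N = m₁g cos 26° = 70.465 N.
Kinetic friction opposes the mass's motion up the incline: f = μN = 0.3 × 70.465 = 21.140 N acting down the slope.
Newton's second law for the mass (up-slope positive): T − 34.371 − 21.140 = 8 a. For the hanging mass (downward positive): 14 × 9.8 − T = 14 a.
Adding the two equations eliminates T: 81.689 = 22 a, so a = 3.7131 m/s².

3.71 m/s²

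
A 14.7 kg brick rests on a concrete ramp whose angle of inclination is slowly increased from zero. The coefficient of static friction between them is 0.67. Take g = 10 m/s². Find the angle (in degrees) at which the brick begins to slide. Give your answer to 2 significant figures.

At the threshold of sliding, static friction is at its maximum μ_s N and exactly balances the weight component along the incline: mg sin θ = μ_s mg cos θ.
Hence tan θ = μ_s = 0.67, so θ = arctan(0.67) = 33.8221°.

34°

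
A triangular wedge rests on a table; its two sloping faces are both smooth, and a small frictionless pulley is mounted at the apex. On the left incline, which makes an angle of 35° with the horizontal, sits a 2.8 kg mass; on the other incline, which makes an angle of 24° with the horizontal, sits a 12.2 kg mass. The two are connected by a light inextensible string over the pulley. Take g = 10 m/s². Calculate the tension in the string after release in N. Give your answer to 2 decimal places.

Resolve each weight along its own incline: the 2.8 kg mass has component 2.8 × 10 × sin 35° = 16.060 N down its slope, and the 12.2 kg mass has 12.2 × 10 × sin 24° = 49.622 N down its slope.
The 12.2 kg side's 49.622 N exceeds the other side's 16.060 N, so that mass slides down and the 2.8 kg mass slides up. Taking that direction as positive, Newton's second law for the whole system gives 49.622 − 16.060 = (2.8 + 12.2) a, so a = 33.562 / 15 = 2.2375 m/s².
For the 2.8 kg mass (up-slope positive): T − 16.060 = 2.8 × 2.2375, so T = 22.325 N.

22.32 N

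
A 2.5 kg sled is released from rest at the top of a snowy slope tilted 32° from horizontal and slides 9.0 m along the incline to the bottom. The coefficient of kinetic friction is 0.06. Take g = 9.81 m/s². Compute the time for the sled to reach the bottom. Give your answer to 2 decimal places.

The weight component along the incline is mg sin 32° = 12.996 N and the normal force is N = mg cos 32° = 20.798 N.
Friction up the slope is f = μN = 0.06 × 20.798 = 1.248 N, so the net downslope force is 12.996 − 1.248 = 11.748 N and a = 11.748 / 2.5 = 4.6992 m/s².
Starting from rest, L = ½at², so t = √(2L/a) = √(2 × 9.0 / 4.6992) = 1.9572 s.

1.96 s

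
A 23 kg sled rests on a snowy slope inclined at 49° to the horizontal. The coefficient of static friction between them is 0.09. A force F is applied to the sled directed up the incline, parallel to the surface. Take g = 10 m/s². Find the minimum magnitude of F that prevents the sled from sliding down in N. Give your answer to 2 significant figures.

160 N

The normal force is N = mg cos 49° = 150.894 N. With F at its minimum the sled is on the verge of sliding down, so static friction is at its maximum μ_s N = 0.09 × 150.894 = 13.580 N and acts up the slope.
Equilibrium along the incline: F + μ_s N = mg sin 49°, so F = 173.583 − 13.580 = 160.003 N.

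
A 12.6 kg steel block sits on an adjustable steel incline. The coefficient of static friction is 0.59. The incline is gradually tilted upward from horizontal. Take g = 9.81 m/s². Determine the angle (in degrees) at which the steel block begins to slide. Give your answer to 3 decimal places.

30.541°

At the threshold of sliding, static friction is at its maximum μ_s N and exactly balances the weight component along the incline: mg sin θ = μ_s mg cos θ.
Hence tan θ = μ_s = 0.59, so θ = arctan(0.59) = 30.5406°.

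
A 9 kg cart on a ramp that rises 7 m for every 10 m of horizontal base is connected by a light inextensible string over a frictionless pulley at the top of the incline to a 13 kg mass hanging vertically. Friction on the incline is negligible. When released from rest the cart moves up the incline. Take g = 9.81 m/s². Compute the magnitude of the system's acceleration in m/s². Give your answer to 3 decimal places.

3.495 m/s²

For the cart on the incline: the weight component along the slope is m₁g sin 34.99° = 9 × 9.81 × 0.5735 = 50.634 N and the normal force is N = m₁g cos 34.99° = 72.330 N.
Newton's second law for the cart (up-slope positive): T − 50.634 = 9 a. For the hanging mass (downward positive): 13 × 9.81 − T = 13 a.
Adding the two equations eliminates T: 76.896 = 22 a, so a = 3.4953 m/s².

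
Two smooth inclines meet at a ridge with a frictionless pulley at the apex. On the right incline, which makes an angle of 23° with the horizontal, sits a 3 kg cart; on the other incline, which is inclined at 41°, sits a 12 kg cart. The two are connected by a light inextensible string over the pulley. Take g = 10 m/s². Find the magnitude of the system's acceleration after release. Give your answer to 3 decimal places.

Resolve each weight along its own incline: the 3 kg mass has component 3 × 10 × sin 23° = 11.722 N down its slope, and the 12 kg mass has 12 × 10 × sin 41° = 78.727 N down its slope.
The 12 kg side's 78.727 N exceeds the other side's 11.722 N, so that mass slides down and the 3 kg mass slides up. Taking that direction as positive, Newton's second law for the whole system gives 78.727 − 11.722 = (3 + 12) a, so a = 67.005 / 15 = 4.4670 m/s².

4.467 m/s²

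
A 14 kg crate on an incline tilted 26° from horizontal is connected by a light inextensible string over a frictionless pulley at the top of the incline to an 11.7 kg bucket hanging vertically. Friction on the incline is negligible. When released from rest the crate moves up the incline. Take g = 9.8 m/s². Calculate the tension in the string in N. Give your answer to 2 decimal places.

For the crate on the incline: the weight component along the slope is m₁g sin 26° = 14 × 9.8 × 0.4384 = 60.148 N and the normal force is N = m₁g cos 26° = 123.315 N.
Newton's second law for the crate (up-slope positive): T − 60.148 = 14 a. For the hanging bucket (downward positive): 11.7 × 9.8 − T = 11.7 a.
Adding the two equations eliminates T: 54.512 = 25.7 a, so a = 2.1211 m/s².
Then from the hanging bucket's equation, T = 11.7 × (9.8 − 2.1211) = 89.843 N.

89.84 N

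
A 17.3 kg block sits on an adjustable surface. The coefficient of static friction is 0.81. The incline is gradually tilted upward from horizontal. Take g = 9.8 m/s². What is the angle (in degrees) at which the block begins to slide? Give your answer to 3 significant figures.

At the threshold of sliding, static friction is at its maximum μ_s N and exactly balances the weight component along the incline: mg sin θ = μ_s mg cos θ.
Hence tan θ = μ_s = 0.81, so θ = arctan(0.81) = 39.0075°.

39.0°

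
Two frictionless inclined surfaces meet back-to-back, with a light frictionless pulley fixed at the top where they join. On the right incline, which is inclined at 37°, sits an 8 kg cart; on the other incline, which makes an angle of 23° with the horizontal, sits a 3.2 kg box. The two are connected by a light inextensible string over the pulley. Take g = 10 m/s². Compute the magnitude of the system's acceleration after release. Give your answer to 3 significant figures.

3.18 m/s²

Resolve each weight along its own incline: the 8 kg mass has component 8 × 10 × sin 37° = 48.145 N down its slope, and the 3.2 kg mass has 3.2 × 10 × sin 23° = 12.503 N down its slope.
The 8 kg side's 48.145 N exceeds the other side's 12.503 N, so that mass slides down and the 3.2 kg mass slides up. Taking that direction as positive, Newton's second law for the whole system gives 48.145 − 12.503 = (8 + 3.2) a, so a = 35.642 / 11.2 = 3.1823 m/s².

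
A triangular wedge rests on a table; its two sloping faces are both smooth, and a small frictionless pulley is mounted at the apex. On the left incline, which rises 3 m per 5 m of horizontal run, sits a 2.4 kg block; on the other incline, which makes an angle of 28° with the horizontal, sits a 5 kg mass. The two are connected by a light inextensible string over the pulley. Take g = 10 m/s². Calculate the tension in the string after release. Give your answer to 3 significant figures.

16.0 N

Resolve each weight along its own incline: the 2.4 kg mass has component 2.4 × 10 × sin 30.96° = 12.348 N down its slope, and the 5 kg mass has 5 × 10 × sin 28° = 23.474 N down its slope.
The 5 kg side's 23.474 N exceeds the other side's 12.348 N, so that mass slides down and the 2.4 kg mass slides up. Taking that direction as positive, Newton's second law for the whole system gives 23.474 − 12.348 = (2.4 + 5) a, so a = 11.126 / 7.4 = 1.5035 m/s².
For the 2.4 kg mass (up-slope positive): T − 12.348 = 2.4 × 1.5035, so T = 15.956 N.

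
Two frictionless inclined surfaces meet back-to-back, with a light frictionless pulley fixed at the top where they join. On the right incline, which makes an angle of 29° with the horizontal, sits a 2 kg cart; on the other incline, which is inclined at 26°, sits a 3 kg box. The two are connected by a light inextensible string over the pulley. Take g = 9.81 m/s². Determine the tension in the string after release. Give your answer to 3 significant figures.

Resolve each weight along its own incline: the 2 kg mass has component 2 × 9.81 × sin 29° = 9.512 N down its slope, and the 3 kg mass has 3 × 9.81 × sin 26° = 12.901 N down its slope.
The 3 kg side's 12.901 N exceeds the other side's 9.512 N, so that mass slides down and the 2 kg mass slides up. Taking that direction as positive, Newton's second law for the whole system gives 12.901 − 9.512 = (2 + 3) a, so a = 3.389 / 5 = 0.6778 m/s².
For the 2 kg mass (up-slope positive): T − 9.512 = 2 × 0.6778, so T = 10.868 N.

10.9 N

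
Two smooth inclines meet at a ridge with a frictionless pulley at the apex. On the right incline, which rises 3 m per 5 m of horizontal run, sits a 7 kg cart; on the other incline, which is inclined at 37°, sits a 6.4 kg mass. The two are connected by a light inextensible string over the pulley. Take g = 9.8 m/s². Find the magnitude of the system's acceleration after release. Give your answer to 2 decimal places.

Resolve each weight along its own incline: the 7 kg mass has component 7 × 9.8 × sin 30.96° = 35.294 N down its slope, and the 6.4 kg mass has 6.4 × 9.8 × sin 37° = 37.746 N down its slope.
The 6.4 kg side's 37.746 N exceeds the other side's 35.294 N, so that mass slides down and the 7 kg mass slides up. Taking that direction as positive, Newton's second law for the whole system gives 37.746 − 35.294 = (7 + 6.4) a, so a = 2.452 / 13.4 = 0.1830 m/s².

0.18 m/s²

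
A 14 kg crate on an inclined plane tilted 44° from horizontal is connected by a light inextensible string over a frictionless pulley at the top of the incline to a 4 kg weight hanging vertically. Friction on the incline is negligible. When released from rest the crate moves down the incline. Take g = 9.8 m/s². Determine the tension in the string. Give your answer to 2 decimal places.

For the crate on the incline: the weight component along the slope is m₁g sin 44° = 14 × 9.8 × 0.6947 = 95.313 N and the normal force is N = m₁g cos 44° = 98.693 N.
Newton's second law for the crate (down-slope positive): 95.313 − T = 14 a. For the hanging weight (upward positive): T − 4 × 9.8 = 4 a.
Adding the two equations eliminates T: 56.113 = 18 a, so a = 3.1174 m/s².
Then from the hanging weight's equation, T = 4 × (9.8 + 3.1174) = 51.670 N.

51.67 N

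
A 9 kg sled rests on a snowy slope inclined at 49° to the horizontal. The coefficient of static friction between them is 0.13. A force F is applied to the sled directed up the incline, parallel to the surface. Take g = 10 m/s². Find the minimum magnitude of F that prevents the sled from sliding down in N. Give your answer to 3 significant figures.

The normal force is N = mg cos 49° = 59.045 N. With F at its minimum the sled is on the verge of sliding down, so static friction is at its maximum μ_s N = 0.13 × 59.045 = 7.676 N and acts up the slope.
Equilibrium along the incline: F + μ_s N = mg sin 49°, so F = 67.924 − 7.676 = 60.248 N.

60.2 N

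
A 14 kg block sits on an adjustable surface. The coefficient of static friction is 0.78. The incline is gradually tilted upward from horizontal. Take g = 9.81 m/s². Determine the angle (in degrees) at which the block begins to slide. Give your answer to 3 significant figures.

At the threshold of sliding, static friction is at its maximum μ_s N and exactly balances the weight component along the incline: mg sin θ = μ_s mg cos θ.
Hence tan θ = μ_s = 0.78, so θ = arctan(0.78) = 37.9542°.

38.0°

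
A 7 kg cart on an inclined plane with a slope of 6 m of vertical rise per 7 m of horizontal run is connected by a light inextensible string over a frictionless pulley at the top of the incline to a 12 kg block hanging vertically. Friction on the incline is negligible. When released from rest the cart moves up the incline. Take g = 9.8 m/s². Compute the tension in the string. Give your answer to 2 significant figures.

For the cart on the incline: the weight component along the slope is m₁g sin 40.60° = 7 × 9.8 × 0.6508 = 44.645 N and the normal force is N = m₁g cos 40.60° = 52.085 N.
Newton's second law for the cart (up-slope positive): T − 44.645 = 7 a. For the hanging block (downward positive): 12 × 9.8 − T = 12 a.
Adding the two equations eliminates T: 72.955 = 19 a, so a = 3.8397 m/s².
Then from the hanging block's equation, T = 12 × (9.8 − 3.8397) = 71.524 N.

72 N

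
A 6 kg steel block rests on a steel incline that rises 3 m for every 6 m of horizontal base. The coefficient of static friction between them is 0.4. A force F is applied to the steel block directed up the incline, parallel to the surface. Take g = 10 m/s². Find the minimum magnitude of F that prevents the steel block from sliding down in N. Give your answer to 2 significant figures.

The normal force is N = mg cos 26.57° = 53.666 N. With F at its minimum the steel block is on the verge of sliding down, so static friction is at its maximum μ_s N = 0.4 × 53.666 = 21.466 N and acts up the slope.
Equilibrium along the incline: F + μ_s N = mg sin 26.57°, so F = 26.833 − 21.466 = 5.367 N.

5.4 N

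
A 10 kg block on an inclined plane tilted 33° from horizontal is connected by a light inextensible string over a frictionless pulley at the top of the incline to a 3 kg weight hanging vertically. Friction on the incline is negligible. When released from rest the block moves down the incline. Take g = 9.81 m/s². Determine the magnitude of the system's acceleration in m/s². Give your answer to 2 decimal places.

1.85 m/s²

For the block on the incline: the weight component along the slope is m₁g sin 33° = 10 × 9.81 × 0.5446 = 53.425 N and the normal force is N = m₁g cos 33° = 82.274 N.
Newton's second law for the block (down-slope positive): 53.425 − T = 10 a. For the hanging weight (upward positive): T − 3 × 9.81 = 3 a.
Adding the two equations eliminates T: 23.995 = 13 a, so a = 1.8458 m/s².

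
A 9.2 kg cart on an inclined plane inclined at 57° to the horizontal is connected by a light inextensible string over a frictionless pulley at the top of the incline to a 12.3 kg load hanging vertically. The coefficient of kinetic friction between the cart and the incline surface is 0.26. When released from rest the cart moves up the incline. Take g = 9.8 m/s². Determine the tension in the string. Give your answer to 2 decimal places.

102.14 N

For the cart on the incline: the weight component along the slope is m₁g sin 57° = 9.2 × 9.8 × 0.8387 = 75.617 N and the normal force is N = m₁g cos 57° = 49.105 N.
Kinetic friction opposes the cart's motion up the incline: f = μN = 0.26 × 49.105 = 12.767 N acting down the slope.
Newton's second law for the cart (up-slope positive): T − 75.617 − 12.767 = 9.2 a. For the hanging load (downward positive): 12.3 × 9.8 − T = 12.3 a.
Adding the two equations eliminates T: 32.156 = 21.5 a, so a = 1.4956 m/s².
Then from the hanging load's equation, T = 12.3 × (9.8 − 1.4956) = 102.144 N.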